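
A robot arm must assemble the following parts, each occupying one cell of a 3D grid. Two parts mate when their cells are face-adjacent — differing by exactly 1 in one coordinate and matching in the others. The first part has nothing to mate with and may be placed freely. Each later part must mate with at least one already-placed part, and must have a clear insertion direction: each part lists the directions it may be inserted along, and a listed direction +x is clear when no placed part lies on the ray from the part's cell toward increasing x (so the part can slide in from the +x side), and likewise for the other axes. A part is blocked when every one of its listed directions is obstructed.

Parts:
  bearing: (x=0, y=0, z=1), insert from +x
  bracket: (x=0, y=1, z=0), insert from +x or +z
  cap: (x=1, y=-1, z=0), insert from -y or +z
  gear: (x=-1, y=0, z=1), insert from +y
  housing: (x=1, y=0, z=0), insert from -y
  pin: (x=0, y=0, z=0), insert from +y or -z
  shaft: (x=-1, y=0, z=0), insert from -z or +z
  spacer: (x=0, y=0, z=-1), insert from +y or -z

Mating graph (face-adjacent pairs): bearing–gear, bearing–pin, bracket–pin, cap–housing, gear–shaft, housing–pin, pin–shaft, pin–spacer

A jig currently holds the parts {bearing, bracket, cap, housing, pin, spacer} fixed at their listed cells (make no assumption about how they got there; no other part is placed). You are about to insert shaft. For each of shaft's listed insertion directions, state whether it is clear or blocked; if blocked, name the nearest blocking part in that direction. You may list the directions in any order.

+z: clear; -z: clear

-z: ray from shaft(-1, 0, 0) has no placed part ⇒ clear
+z: ray from shaft(-1, 0, 0) has no placed part ⇒ clear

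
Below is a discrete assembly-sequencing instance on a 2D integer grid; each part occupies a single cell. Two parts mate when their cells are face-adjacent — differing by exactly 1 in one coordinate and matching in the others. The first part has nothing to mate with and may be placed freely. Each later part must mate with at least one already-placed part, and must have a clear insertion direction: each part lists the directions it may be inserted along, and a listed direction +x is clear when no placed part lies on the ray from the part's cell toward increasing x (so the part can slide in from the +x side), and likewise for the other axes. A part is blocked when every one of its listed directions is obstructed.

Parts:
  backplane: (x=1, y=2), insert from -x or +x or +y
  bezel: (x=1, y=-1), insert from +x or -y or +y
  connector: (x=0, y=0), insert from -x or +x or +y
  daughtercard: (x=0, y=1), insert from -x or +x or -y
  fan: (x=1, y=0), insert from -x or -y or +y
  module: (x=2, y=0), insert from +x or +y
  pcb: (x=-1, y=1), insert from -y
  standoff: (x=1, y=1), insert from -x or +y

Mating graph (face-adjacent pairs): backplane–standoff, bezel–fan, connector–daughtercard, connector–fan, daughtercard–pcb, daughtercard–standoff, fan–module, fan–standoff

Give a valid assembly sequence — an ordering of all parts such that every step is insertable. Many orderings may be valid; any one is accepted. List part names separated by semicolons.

1. backplane@(1, 2) [-x clear] — {backplane}
2. standoff@(1, 1) [-x clear] — {backplane, standoff}
3. fan@(1, 0) [-x clear] — {backplane, fan, standoff}
4. bezel@(1, -1) [+x clear] — {backplane, bezel, fan, standoff}
5. daughtercard@(0, 1) [-x clear] — {backplane, bezel, daughtercard, fan, standoff}
6. pcb@(-1, 1) [-y clear] — {backplane, bezel, daughtercard, fan, pcb, standoff}
7. connector@(0, 0) [-x clear] — {backplane, bezel, connector, daughtercard, fan, pcb, standoff}
8. module@(2, 0) [+x clear] — {backplane, bezel, connector, daughtercard, fan, module, pcb, standoff}

backplane; standoff; fan; bezel; daughtercard; pcb; connector; module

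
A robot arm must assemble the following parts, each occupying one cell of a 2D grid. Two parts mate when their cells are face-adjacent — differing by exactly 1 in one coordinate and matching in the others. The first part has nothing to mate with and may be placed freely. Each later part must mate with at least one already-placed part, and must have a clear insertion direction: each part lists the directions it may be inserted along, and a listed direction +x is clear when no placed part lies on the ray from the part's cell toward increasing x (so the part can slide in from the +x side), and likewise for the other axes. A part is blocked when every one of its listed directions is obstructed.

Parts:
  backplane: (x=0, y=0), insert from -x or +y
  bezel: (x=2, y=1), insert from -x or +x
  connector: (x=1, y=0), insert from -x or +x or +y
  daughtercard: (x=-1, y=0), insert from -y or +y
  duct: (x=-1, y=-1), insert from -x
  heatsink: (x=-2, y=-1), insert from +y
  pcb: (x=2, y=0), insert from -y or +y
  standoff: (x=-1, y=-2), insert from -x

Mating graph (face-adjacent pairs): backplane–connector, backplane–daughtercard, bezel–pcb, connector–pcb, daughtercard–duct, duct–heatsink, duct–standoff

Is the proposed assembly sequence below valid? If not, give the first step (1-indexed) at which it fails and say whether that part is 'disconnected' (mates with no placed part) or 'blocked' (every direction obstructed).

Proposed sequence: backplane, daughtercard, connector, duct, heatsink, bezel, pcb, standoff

1. backplane@(0, 0) [-x clear] — {backplane}
2. daughtercard@(-1, 0) [-y clear] — {backplane, daughtercard}
3. connector@(1, 0) [+x clear] — {backplane, connector, daughtercard}
4. duct@(-1, -1) [-x clear] — {backplane, connector, daughtercard, duct}
5. heatsink@(-2, -1) [+y clear] — {backplane, connector, daughtercard, duct, heatsink}
6. bezel@(2, 1) — no placed neighbour ⇒ disconnected

Invalid at step 6 (disconnected)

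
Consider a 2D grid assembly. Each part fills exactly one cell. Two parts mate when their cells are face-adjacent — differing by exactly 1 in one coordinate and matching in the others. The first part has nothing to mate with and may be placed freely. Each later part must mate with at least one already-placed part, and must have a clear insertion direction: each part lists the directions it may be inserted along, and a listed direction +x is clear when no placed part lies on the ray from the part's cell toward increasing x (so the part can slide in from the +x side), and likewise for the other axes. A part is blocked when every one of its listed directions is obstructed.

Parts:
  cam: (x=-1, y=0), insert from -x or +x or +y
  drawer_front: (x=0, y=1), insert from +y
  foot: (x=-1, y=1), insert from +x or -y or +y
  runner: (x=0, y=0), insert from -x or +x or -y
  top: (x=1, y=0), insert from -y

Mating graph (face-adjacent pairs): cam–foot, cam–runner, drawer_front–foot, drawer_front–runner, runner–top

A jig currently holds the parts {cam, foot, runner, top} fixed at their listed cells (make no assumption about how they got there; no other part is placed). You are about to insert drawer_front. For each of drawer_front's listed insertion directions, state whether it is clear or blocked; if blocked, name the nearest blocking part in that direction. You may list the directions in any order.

+y: ray from drawer_front(0, 1) has no placed part ⇒ clear

+y: clear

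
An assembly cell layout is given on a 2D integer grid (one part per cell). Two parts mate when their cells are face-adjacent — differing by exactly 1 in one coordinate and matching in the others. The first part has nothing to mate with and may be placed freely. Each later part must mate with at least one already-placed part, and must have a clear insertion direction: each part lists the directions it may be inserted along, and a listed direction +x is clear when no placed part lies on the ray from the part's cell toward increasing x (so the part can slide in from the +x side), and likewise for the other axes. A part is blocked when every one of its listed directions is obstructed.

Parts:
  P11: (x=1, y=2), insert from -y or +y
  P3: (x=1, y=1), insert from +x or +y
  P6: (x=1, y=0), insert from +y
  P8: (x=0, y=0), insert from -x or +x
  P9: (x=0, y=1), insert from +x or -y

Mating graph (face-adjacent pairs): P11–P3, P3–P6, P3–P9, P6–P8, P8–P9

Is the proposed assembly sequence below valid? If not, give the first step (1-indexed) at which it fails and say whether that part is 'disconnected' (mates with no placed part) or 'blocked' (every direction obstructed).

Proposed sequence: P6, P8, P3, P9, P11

Invalid at step 4 (blocked)

1. P6@(1, 0) [+y clear] — {P6}
2. P8@(0, 0) [-x clear] — {P6, P8}
3. P3@(1, 1) [+x clear] — {P3, P6, P8}
4. P9@(0, 1) — +x/-y all obstructed ⇒ blocked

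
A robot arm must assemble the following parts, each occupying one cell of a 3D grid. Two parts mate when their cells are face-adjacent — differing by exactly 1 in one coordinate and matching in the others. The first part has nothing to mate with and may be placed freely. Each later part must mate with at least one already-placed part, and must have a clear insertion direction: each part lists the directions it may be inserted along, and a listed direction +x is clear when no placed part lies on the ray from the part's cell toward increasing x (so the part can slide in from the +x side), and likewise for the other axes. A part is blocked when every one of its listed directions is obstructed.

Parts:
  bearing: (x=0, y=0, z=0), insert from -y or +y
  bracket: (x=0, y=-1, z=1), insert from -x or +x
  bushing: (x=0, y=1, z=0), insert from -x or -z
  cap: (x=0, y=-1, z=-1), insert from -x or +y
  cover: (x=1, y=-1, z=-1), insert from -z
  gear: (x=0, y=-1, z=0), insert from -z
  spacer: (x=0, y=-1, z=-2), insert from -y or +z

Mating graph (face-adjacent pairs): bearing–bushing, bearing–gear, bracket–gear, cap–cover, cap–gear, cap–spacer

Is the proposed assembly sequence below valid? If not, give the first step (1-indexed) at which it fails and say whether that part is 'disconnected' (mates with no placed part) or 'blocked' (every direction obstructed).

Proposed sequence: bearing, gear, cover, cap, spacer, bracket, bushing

Invalid at step 3 (disconnected)

1. bearing@(0, 0, 0) [-y clear] — {bearing}
2. gear@(0, -1, 0) [-z clear] — {bearing, gear}
3. cover@(1, -1, -1) — no placed neighbour ⇒ disconnected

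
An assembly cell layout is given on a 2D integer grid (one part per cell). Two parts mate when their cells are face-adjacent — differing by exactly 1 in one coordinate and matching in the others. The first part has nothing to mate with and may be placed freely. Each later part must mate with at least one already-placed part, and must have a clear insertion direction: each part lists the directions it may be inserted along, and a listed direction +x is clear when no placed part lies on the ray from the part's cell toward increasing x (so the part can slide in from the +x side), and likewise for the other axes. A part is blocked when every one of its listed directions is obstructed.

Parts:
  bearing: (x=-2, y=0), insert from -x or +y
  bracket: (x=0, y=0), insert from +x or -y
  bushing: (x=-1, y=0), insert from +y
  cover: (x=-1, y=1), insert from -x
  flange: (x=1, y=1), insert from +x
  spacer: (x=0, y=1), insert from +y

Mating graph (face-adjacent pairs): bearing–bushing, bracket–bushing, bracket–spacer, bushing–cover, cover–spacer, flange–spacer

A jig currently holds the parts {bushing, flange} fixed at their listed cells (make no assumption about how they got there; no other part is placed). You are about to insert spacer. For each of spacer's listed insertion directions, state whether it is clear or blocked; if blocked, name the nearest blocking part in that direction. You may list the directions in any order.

+y: ray from spacer(0, 1) has no placed part ⇒ clear

+y: clear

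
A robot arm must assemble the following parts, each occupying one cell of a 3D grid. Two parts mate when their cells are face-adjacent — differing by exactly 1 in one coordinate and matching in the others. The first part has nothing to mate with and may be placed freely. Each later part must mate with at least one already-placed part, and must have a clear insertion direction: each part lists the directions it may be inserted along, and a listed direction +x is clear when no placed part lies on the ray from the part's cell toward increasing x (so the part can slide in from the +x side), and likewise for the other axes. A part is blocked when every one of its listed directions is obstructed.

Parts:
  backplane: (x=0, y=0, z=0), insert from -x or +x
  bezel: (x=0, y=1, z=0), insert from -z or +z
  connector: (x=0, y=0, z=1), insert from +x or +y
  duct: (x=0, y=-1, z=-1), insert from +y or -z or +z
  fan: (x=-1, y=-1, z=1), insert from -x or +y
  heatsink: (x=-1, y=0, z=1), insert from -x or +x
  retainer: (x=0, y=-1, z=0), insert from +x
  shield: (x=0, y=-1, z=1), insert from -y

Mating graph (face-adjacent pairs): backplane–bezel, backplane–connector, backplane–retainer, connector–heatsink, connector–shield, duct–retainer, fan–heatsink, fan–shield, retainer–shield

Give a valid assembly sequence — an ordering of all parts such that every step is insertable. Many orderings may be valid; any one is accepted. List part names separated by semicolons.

bezel; backplane; connector; heatsink; fan; shield; retainer; duct

1. bezel@(0, 1, 0) [-z clear] — {bezel}
2. backplane@(0, 0, 0) [-x clear] — {backplane, bezel}
3. connector@(0, 0, 1) [+x clear] — {backplane, bezel, connector}
4. heatsink@(-1, 0, 1) [-x clear] — {backplane, bezel, connector, heatsink}
5. fan@(-1, -1, 1) [-x clear] — {backplane, bezel, connector, fan, heatsink}
6. shield@(0, -1, 1) [-y clear] — {backplane, bezel, connector, fan, heatsink, shield}
7. retainer@(0, -1, 0) [+x clear] — {backplane, bezel, connector, fan, heatsink, retainer, shield}
8. duct@(0, -1, -1) [+y clear] — {backplane, bezel, connector, duct, fan, heatsink, retainer, shield}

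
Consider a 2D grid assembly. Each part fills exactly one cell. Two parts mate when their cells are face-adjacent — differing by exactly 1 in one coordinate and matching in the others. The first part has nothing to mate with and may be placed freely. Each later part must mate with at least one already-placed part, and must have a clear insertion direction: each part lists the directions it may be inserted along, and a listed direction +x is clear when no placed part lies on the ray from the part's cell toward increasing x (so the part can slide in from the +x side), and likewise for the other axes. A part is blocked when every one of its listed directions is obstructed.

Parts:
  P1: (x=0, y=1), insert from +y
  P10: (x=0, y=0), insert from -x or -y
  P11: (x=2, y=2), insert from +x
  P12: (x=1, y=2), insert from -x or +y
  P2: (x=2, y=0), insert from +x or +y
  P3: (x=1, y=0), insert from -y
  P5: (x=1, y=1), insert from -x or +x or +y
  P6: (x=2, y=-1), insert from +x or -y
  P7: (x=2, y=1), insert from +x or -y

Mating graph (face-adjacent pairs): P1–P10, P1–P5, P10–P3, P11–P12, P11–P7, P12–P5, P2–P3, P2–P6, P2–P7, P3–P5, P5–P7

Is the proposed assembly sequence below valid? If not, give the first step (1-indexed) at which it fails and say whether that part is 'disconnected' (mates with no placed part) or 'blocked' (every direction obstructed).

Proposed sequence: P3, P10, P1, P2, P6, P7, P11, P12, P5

1. P3@(1, 0) [-y clear] — {P3}
2. P10@(0, 0) [-x clear] — {P10, P3}
3. P1@(0, 1) [+y clear] — {P1, P10, P3}
4. P2@(2, 0) [+x clear] — {P1, P10, P2, P3}
5. P6@(2, -1) [+x clear] — {P1, P10, P2, P3, P6}
6. P7@(2, 1) [+x clear] — {P1, P10, P2, P3, P6, P7}
7. P11@(2, 2) [+x clear] — {P1, P10, P11, P2, P3, P6, P7}
8. P12@(1, 2) [-x clear] — {P1, P10, P11, P12, P2, P3, P6, P7}
9. P5@(1, 1) — -x/+x/+y all obstructed ⇒ blocked

Invalid at step 9 (blocked)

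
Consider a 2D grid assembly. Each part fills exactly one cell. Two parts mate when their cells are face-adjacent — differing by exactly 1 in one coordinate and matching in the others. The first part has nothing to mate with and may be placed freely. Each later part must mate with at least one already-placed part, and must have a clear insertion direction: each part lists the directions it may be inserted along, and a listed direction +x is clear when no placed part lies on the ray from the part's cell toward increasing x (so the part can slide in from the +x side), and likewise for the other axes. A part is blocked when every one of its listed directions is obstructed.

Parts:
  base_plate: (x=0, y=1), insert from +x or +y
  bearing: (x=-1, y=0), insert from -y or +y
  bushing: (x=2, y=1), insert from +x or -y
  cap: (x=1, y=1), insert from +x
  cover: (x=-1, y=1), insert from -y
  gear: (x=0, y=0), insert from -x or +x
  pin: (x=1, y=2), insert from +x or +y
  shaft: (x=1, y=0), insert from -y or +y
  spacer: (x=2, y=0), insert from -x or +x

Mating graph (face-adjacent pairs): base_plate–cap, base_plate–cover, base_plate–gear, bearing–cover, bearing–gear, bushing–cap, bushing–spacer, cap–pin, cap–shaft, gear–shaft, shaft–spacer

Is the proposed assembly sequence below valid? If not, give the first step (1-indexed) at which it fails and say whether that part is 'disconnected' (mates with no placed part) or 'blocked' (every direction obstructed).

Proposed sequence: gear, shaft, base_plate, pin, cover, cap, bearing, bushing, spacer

Invalid at step 4 (disconnected)

1. gear@(0, 0) [-x clear] — {gear}
2. shaft@(1, 0) [-y clear] — {gear, shaft}
3. base_plate@(0, 1) [+x clear] — {base_plate, gear, shaft}
4. pin@(1, 2) — no placed neighbour ⇒ disconnected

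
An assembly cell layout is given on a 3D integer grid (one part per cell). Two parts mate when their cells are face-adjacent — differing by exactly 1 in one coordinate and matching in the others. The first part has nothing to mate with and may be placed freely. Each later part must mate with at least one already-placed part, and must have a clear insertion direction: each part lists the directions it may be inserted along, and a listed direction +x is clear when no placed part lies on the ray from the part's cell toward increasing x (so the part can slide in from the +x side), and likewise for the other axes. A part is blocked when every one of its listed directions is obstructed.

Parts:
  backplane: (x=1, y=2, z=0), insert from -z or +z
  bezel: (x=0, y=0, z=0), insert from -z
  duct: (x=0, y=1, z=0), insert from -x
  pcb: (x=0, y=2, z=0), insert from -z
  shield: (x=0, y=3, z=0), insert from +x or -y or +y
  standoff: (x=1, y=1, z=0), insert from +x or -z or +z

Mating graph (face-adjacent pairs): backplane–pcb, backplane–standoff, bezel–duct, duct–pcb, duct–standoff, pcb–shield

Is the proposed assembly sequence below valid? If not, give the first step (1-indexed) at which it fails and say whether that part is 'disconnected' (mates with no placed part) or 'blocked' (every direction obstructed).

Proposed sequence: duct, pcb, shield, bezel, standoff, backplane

Valid

1. duct@(0, 1, 0) [-x clear] — {duct}
2. pcb@(0, 2, 0) [-z clear] — {duct, pcb}
3. shield@(0, 3, 0) [+x clear] — {duct, pcb, shield}
4. bezel@(0, 0, 0) [-z clear] — {bezel, duct, pcb, shield}
5. standoff@(1, 1, 0) [+x clear] — {bezel, duct, pcb, shield, standoff}
6. backplane@(1, 2, 0) [-z clear] — {backplane, bezel, duct, pcb, shield, standoff}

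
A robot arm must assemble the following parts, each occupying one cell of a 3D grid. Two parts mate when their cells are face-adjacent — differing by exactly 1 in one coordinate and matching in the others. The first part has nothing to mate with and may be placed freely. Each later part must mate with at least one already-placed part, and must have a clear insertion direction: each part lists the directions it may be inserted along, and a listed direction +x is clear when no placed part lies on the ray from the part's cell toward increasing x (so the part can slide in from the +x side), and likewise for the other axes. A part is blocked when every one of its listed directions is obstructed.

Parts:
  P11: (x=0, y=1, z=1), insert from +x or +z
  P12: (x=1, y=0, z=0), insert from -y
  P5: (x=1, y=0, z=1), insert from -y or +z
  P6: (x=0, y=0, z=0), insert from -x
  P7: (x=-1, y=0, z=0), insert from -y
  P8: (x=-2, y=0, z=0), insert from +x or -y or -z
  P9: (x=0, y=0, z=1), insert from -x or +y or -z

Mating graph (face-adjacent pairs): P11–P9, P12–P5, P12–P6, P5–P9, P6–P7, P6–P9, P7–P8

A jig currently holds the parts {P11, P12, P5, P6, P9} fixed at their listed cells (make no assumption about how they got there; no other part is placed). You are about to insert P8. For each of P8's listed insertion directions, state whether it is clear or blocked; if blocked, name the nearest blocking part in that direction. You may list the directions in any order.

+x: blocked by P6; -y: clear; -z: clear

+x: nearest on ray is P6@(0, 0, 0) ⇒ blocked
-y: ray from P8(-2, 0, 0) has no placed part ⇒ clear
-z: ray from P8(-2, 0, 0) has no placed part ⇒ clear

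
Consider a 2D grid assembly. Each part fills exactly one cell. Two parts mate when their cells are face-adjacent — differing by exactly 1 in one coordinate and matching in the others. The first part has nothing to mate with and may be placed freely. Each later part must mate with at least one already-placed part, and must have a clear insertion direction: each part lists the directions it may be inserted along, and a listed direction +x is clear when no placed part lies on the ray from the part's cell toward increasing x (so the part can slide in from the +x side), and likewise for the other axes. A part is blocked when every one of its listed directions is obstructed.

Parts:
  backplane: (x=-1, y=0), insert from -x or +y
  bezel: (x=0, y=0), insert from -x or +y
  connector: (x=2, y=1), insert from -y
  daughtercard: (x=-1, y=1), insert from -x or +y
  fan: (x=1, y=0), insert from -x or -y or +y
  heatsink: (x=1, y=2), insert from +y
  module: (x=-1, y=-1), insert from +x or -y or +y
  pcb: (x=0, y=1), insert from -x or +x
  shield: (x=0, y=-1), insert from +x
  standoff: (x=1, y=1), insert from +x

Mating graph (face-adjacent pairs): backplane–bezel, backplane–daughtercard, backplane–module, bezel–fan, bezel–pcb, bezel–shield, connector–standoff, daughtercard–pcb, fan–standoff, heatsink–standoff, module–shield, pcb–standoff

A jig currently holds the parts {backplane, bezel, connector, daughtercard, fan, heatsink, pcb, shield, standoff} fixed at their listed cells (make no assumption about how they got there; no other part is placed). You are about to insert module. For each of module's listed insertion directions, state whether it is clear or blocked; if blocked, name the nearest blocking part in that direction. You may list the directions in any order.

+x: blocked by shield; +y: blocked by backplane; -y: clear

+x: nearest on ray is shield@(0, -1) ⇒ blocked
-y: ray from module(-1, -1) has no placed part ⇒ clear
+y: nearest on ray is backplane@(-1, 0) ⇒ blocked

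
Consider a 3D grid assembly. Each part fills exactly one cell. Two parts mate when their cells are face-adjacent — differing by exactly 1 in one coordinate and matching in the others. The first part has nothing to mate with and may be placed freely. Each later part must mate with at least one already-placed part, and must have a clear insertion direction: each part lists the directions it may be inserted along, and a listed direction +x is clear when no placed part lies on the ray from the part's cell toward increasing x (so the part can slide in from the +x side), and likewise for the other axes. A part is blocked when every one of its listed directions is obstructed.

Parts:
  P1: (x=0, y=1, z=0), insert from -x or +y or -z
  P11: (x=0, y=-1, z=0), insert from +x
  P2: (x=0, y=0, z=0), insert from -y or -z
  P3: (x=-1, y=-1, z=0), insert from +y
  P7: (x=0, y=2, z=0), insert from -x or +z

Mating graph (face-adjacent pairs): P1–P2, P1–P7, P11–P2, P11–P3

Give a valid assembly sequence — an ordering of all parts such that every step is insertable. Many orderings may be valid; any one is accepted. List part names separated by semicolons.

1. P7@(0, 2, 0) [-x clear] — {P7}
2. P1@(0, 1, 0) [-x clear] — {P1, P7}
3. P2@(0, 0, 0) [-y clear] — {P1, P2, P7}
4. P11@(0, -1, 0) [+x clear] — {P1, P11, P2, P7}
5. P3@(-1, -1, 0) [+y clear] — {P1, P11, P2, P3, P7}

P7; P1; P2; P11; P3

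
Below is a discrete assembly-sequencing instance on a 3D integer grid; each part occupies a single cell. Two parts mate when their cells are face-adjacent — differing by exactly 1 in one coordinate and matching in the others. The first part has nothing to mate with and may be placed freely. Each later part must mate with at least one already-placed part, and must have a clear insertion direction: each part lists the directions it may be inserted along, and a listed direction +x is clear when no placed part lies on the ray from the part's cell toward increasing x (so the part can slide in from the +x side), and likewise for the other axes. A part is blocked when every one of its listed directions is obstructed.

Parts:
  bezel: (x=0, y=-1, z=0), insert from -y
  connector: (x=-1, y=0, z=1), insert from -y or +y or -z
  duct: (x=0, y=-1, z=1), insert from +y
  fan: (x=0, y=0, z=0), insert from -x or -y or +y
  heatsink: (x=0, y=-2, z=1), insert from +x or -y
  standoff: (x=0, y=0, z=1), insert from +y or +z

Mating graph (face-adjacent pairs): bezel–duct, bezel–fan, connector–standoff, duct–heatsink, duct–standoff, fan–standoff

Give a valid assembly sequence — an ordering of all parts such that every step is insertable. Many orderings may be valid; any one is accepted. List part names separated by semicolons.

1. duct@(0, -1, 1) [+y clear] — {duct}
2. standoff@(0, 0, 1) [+y clear] — {duct, standoff}
3. connector@(-1, 0, 1) [-y clear] — {connector, duct, standoff}
4. bezel@(0, -1, 0) [-y clear] — {bezel, connector, duct, standoff}
5. fan@(0, 0, 0) [-x clear] — {bezel, connector, duct, fan, standoff}
6. heatsink@(0, -2, 1) [+x clear] — {bezel, connector, duct, fan, heatsink, standoff}

duct; standoff; connector; bezel; fan; heatsink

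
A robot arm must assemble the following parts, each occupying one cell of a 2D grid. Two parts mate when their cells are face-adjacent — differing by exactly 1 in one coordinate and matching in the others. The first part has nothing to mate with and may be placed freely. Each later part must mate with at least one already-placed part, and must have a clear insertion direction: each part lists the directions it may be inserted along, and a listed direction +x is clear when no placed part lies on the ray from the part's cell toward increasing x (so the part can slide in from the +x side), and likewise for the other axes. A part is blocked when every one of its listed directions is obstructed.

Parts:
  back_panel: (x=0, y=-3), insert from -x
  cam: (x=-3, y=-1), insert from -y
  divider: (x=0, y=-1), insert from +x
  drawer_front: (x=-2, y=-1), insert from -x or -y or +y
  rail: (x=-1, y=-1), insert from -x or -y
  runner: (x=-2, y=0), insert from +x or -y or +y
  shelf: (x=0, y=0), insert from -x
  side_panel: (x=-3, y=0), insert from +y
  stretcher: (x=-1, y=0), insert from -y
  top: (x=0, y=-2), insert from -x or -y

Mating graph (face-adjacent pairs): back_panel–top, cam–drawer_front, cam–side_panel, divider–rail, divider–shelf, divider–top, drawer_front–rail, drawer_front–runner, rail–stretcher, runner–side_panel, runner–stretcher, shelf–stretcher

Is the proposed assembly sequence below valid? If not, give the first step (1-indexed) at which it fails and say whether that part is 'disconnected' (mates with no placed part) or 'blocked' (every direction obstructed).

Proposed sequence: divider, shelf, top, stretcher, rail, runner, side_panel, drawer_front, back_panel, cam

1. divider@(0, -1) [+x clear] — {divider}
2. shelf@(0, 0) [-x clear] — {divider, shelf}
3. top@(0, -2) [-x clear] — {divider, shelf, top}
4. stretcher@(-1, 0) [-y clear] — {divider, shelf, stretcher, top}
5. rail@(-1, -1) [-x clear] — {divider, rail, shelf, stretcher, top}
6. runner@(-2, 0) [-y clear] — {divider, rail, runner, shelf, stretcher, top}
7. side_panel@(-3, 0) [+y clear] — {divider, rail, runner, shelf, side_panel, stretcher, top}
8. drawer_front@(-2, -1) [-x clear] — {divider, drawer_front, rail, runner, shelf, side_panel, stretcher, top}
9. back_panel@(0, -3) [-x clear] — {back_panel, divider, drawer_front, rail, runner, shelf, side_panel, stretcher, top}
10. cam@(-3, -1) [-y clear] — {back_panel, cam, divider, drawer_front, rail, runner, shelf, side_panel, stretcher, top}

Valid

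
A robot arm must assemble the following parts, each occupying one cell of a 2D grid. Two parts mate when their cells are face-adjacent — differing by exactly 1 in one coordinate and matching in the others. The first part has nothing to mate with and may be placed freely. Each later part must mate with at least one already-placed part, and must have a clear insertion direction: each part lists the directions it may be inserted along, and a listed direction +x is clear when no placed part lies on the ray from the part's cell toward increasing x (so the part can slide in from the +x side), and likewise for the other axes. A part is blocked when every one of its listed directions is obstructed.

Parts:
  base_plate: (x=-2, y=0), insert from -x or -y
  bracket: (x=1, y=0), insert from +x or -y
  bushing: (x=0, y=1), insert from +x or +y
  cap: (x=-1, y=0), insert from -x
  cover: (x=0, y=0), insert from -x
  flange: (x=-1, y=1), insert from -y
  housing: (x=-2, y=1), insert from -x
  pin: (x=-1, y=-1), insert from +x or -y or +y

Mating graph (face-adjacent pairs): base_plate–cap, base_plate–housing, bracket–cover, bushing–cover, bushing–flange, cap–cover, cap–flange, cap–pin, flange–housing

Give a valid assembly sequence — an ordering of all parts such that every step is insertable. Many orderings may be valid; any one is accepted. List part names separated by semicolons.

housing; flange; bushing; cover; bracket; cap; base_plate; pin

1. housing@(-2, 1) [-x clear] — {housing}
2. flange@(-1, 1) [-y clear] — {flange, housing}
3. bushing@(0, 1) [+x clear] — {bushing, flange, housing}
4. cover@(0, 0) [-x clear] — {bushing, cover, flange, housing}
5. bracket@(1, 0) [+x clear] — {bracket, bushing, cover, flange, housing}
6. cap@(-1, 0) [-x clear] — {bracket, bushing, cap, cover, flange, housing}
7. base_plate@(-2, 0) [-x clear] — {base_plate, bracket, bushing, cap, cover, flange, housing}
8. pin@(-1, -1) [+x clear] — {base_plate, bracket, bushing, cap, cover, flange, housing, pin}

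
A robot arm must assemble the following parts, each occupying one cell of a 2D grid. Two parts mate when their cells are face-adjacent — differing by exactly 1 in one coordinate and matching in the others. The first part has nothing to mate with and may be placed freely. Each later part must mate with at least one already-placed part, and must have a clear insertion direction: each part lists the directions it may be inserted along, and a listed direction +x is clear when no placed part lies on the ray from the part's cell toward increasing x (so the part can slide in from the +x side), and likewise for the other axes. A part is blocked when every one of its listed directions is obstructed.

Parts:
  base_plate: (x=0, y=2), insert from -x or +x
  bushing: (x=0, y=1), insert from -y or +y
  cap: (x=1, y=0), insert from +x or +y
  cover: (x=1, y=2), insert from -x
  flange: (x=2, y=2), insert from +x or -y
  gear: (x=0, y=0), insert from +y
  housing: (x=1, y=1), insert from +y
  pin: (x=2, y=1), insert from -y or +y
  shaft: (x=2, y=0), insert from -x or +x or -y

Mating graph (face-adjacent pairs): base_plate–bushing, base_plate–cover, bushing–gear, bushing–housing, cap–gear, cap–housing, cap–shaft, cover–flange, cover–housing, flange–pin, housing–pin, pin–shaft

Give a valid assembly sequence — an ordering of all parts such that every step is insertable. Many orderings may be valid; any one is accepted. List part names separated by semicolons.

1. gear@(0, 0) [+y clear] — {gear}
2. bushing@(0, 1) [+y clear] — {bushing, gear}
3. cap@(1, 0) [+x clear] — {bushing, cap, gear}
4. housing@(1, 1) [+y clear] — {bushing, cap, gear, housing}
5. cover@(1, 2) [-x clear] — {bushing, cap, cover, gear, housing}
6. flange@(2, 2) [+x clear] — {bushing, cap, cover, flange, gear, housing}
7. base_plate@(0, 2) [-x clear] — {base_plate, bushing, cap, cover, flange, gear, housing}
8. pin@(2, 1) [-y clear] — {base_plate, bushing, cap, cover, flange, gear, housing, pin}
9. shaft@(2, 0) [+x clear] — {base_plate, bushing, cap, cover, flange, gear, housing, pin, shaft}

gear; bushing; cap; housing; cover; flange; base_plate; pin; shaft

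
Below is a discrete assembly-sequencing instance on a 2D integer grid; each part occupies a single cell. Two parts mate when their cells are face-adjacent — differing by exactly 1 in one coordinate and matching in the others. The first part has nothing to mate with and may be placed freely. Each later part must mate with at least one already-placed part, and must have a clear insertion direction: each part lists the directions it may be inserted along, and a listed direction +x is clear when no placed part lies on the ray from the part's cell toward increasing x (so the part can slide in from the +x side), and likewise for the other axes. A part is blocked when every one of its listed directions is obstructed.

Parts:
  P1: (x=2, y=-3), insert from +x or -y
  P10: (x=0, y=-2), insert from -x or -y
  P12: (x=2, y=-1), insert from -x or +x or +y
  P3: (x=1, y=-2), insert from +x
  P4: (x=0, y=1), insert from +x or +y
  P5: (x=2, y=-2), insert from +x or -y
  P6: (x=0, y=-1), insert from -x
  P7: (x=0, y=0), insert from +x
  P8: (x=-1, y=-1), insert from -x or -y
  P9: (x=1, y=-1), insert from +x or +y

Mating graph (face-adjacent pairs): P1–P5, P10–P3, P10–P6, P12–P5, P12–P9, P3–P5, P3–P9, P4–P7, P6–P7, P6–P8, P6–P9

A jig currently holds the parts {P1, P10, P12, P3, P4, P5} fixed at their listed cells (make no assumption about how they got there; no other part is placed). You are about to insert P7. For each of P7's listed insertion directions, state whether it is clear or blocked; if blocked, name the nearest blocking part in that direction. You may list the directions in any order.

+x: ray from P7(0, 0) has no placed part ⇒ clear

+x: clear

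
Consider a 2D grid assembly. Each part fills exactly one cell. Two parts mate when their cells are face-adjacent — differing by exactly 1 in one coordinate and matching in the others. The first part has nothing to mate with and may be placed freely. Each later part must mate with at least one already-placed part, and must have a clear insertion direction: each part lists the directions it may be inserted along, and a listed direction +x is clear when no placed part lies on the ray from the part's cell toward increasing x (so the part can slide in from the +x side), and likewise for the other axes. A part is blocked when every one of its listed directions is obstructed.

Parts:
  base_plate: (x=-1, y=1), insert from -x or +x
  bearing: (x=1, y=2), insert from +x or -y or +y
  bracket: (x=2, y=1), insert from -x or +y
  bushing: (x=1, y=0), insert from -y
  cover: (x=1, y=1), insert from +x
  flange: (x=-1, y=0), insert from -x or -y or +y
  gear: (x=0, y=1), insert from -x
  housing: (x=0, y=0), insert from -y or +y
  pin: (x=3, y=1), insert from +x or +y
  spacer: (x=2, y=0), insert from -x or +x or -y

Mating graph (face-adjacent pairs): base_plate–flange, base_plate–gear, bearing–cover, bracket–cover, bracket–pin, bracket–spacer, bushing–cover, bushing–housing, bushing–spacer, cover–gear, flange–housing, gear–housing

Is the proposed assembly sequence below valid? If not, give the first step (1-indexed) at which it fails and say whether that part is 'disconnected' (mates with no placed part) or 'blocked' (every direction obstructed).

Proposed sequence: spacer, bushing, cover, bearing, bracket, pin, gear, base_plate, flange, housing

1. spacer@(2, 0) [-x clear] — {spacer}
2. bushing@(1, 0) [-y clear] — {bushing, spacer}
3. cover@(1, 1) [+x clear] — {bushing, cover, spacer}
4. bearing@(1, 2) [+x clear] — {bearing, bushing, cover, spacer}
5. bracket@(2, 1) [+y clear] — {bearing, bracket, bushing, cover, spacer}
6. pin@(3, 1) [+x clear] — {bearing, bracket, bushing, cover, pin, spacer}
7. gear@(0, 1) [-x clear] — {bearing, bracket, bushing, cover, gear, pin, spacer}
8. base_plate@(-1, 1) [-x clear] — {base_plate, bearing, bracket, bushing, cover, gear, pin, spacer}
9. flange@(-1, 0) [-x clear] — {base_plate, bearing, bracket, bushing, cover, flange, gear, pin, spacer}
10. housing@(0, 0) [-y clear] — {base_plate, bearing, bracket, bushing, cover, flange, gear, housing, pin, spacer}

Valid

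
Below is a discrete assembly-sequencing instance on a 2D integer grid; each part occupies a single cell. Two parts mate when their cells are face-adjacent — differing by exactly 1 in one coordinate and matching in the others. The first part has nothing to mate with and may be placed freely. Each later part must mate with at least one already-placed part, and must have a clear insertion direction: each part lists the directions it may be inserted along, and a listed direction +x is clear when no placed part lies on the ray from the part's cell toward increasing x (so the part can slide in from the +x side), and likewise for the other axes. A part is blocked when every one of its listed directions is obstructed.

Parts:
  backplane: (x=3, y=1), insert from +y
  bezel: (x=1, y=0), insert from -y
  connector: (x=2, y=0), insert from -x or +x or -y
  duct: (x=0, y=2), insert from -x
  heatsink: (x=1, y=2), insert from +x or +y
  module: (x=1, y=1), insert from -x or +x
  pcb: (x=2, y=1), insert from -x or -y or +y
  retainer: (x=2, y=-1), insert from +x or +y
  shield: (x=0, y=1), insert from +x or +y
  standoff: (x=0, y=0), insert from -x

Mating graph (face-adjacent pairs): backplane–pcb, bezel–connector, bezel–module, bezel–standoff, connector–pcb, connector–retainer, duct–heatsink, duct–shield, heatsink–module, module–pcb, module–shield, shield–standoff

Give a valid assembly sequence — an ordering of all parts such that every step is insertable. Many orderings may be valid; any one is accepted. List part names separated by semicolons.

standoff; shield; module; pcb; heatsink; backplane; connector; retainer; duct; bezel

1. standoff@(0, 0) [-x clear] — {standoff}
2. shield@(0, 1) [+x clear] — {shield, standoff}
3. module@(1, 1) [+x clear] — {module, shield, standoff}
4. pcb@(2, 1) [-y clear] — {module, pcb, shield, standoff}
5. heatsink@(1, 2) [+x clear] — {heatsink, module, pcb, shield, standoff}
6. backplane@(3, 1) [+y clear] — {backplane, heatsink, module, pcb, shield, standoff}
7. connector@(2, 0) [+x clear] — {backplane, connector, heatsink, module, pcb, shield, standoff}
8. retainer@(2, -1) [+x clear] — {backplane, connector, heatsink, module, pcb, retainer, shield, standoff}
9. duct@(0, 2) [-x clear] — {backplane, connector, duct, heatsink, module, pcb, retainer, shield, standoff}
10. bezel@(1, 0) [-y clear] — {backplane, bezel, connector, duct, heatsink, module, pcb, retainer, shield, standoff}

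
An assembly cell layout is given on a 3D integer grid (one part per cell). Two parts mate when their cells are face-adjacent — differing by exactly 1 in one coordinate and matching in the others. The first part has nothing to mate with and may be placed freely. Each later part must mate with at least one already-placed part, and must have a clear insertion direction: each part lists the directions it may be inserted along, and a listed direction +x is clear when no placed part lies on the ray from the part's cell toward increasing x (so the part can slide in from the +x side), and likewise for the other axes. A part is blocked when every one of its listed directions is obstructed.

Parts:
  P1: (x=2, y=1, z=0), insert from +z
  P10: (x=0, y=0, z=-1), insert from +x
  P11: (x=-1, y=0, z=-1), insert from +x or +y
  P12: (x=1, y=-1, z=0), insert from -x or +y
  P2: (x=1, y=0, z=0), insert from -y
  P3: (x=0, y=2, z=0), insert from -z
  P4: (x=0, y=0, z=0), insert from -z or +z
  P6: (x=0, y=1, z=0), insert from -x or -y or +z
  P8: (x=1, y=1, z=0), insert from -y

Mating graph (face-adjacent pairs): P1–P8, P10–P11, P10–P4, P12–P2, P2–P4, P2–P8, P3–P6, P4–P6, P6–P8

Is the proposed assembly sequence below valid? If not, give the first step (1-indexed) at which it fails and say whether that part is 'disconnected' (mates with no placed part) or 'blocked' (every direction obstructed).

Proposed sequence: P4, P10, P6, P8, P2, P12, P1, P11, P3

1. P4@(0, 0, 0) [-z clear] — {P4}
2. P10@(0, 0, -1) [+x clear] — {P10, P4}
3. P6@(0, 1, 0) [-x clear] — {P10, P4, P6}
4. P8@(1, 1, 0) [-y clear] — {P10, P4, P6, P8}
5. P2@(1, 0, 0) [-y clear] — {P10, P2, P4, P6, P8}
6. P12@(1, -1, 0) [-x clear] — {P10, P12, P2, P4, P6, P8}
7. P1@(2, 1, 0) [+z clear] — {P1, P10, P12, P2, P4, P6, P8}
8. P11@(-1, 0, -1) [+y clear] — {P1, P10, P11, P12, P2, P4, P6, P8}
9. P3@(0, 2, 0) [-z clear] — {P1, P10, P11, P12, P2, P3, P4, P6, P8}

Valid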